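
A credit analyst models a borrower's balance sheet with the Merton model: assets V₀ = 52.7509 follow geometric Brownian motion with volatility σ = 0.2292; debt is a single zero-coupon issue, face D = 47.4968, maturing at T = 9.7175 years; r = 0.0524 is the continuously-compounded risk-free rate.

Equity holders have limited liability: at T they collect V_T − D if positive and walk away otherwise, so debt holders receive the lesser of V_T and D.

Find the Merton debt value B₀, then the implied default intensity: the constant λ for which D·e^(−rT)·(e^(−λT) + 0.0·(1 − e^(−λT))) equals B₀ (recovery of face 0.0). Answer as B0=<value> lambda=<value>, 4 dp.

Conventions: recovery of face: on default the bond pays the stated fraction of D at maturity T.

Equity is a call on the firm's assets struck at D = 47.4968:
d₁ = [ln(V₀/D) + (r + σ²/2)T] / (σ√T)
   = [ln(52.7509/47.4968) + (0.0524 + 0.5·0.2292²)·9.7175] / (0.2292·√9.7175)
   = [0.104918 + 0.764440] / 0.714483 = 1.216766
d₂ = d₁ − σ√T = 1.216766 − 0.714483 = 0.502283
N(d₁) = 0.888153,  N(d₂) = 0.692266,  e^(−rT) = 0.600978
E₀ = V₀·N(d₁) − D·e^(−rT)·N(d₂)
   = 52.7509·0.888153 − 47.4968·0.600978·0.692266 = 27.090488
B₀ = V₀ − E₀ = 52.7509 − 27.090488 = 25.660412
e^(−λT) = (B₀·e^(rT)/D − 0)/(1 − 0) = (25.6604·1.663955/47.4968 − 0)/1 = 0.89896031
λ = −ln(0.89896031)/9.7175 = 0.010961

B0=25.6604 lambda=0.0110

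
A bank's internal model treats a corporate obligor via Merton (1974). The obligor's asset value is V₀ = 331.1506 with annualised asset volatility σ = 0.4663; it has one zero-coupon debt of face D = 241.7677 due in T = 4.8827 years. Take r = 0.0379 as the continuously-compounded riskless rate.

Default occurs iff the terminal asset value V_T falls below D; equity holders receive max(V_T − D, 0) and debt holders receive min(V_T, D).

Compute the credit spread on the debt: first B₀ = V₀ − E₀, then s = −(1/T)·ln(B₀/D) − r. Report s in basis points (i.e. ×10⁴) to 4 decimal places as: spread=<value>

spread=590.9057

Apply the equity-as-call identities (strike 241.7677, horizon 4.8827 years):
d₁ = [ln(V₀/D) + (r + σ²/2)T] / (σ√T)
   = [ln(331.1506/241.7677) + (0.0379 + 0.5·0.4663²)·4.8827] / (0.4663·√4.8827)
   = [0.314596 + 0.715891] / 1.030375 = 1.000108
d₂ = d₁ − σ√T = 1.000108 − 1.030375 = -0.030267
N(d₁) = 0.841371,  N(d₂) = 0.487927,  e^(−rT) = 0.831059
E₀ = V₀·N(d₁) − D·e^(−rT)·N(d₂)
   = 331.1506·0.841371 − 241.7677·0.831059·0.487927 = 180.584602
B₀ = V₀ − E₀ = 331.1506 − 180.584602 = 150.565998
spread = −(1/T)·ln(B₀/D) − r = −(1/4.8827)·ln(150.565998/241.7677) − 0.0379 = 0.05909057
in basis points: 0.05909057 × 10⁴ = 590.9057 bp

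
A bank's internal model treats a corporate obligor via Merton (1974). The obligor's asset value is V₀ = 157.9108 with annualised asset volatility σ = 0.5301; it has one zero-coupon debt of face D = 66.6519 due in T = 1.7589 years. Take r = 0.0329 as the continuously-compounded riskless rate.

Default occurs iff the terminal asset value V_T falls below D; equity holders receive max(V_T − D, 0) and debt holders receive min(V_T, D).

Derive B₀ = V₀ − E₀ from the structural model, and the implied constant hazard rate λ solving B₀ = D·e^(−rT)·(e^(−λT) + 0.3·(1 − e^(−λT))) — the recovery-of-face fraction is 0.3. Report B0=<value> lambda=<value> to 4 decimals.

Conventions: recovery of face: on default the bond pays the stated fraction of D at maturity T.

B0=59.9070 lambda=0.0401

Apply the equity-as-call identities (strike 66.6519, horizon 1.7589 years):
d₁ = [ln(V₀/D) + (r + σ²/2)T] / (σ√T)
   = [ln(157.9108/66.6519) + (0.0329 + 0.5·0.5301²)·1.7589] / (0.5301·√1.7589)
   = [0.862547 + 0.304999] / 0.703037 = 1.660716
d₂ = d₁ − σ√T = 1.660716 − 0.703037 = 0.957679
N(d₁) = 0.951615,  N(d₂) = 0.830888,  e^(−rT) = 0.943775
E₀ = V₀·N(d₁) − D·e^(−rT)·N(d₂)
   = 157.9108·0.951615 − 66.6519·0.943775·0.830888 = 98.003780
B₀ = V₀ − E₀ = 157.9108 − 98.003780 = 59.907020
e^(−λT) = (B₀·e^(rT)/D − 0.3)/(1 − 0.3) = (59.9070·1.059575/66.6519 − 0.3)/0.7 = 0.93192895
λ = −ln(0.93192895)/1.7589 = 0.040081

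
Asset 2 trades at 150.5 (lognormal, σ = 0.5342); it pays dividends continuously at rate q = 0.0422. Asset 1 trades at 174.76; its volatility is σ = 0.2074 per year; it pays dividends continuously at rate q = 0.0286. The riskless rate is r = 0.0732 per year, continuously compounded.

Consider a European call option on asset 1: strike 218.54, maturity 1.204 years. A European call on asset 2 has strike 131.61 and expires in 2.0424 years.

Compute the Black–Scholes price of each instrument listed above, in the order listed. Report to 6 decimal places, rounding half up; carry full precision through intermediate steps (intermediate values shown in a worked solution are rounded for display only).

[asset 1 call K=218.54]
σ√T = 0.2074·√1.204 = 0.227574
d₁ = (ln(S/K) + (r−q+σ²/2)T) / (σ√T) = (ln(174.76/218.54) + (0.0732−0.0286+0.2074²/2)·1.204) / 0.227574 = (-0.223555 + 0.079593) / 0.227574 = -0.632596
d₂ = d₁ − σ√T = -0.632596 − 0.227574 = -0.860170
e^{−rT} = 0.915639
e^{−qT} = 0.966152
N(d₁) = 0.263499,  N(d₂) = 0.194848
price = S·e^{−qT}·N(d₁) − K·e^{−rT}·N(d₂) = 44.490364 − 38.989782 = 5.500581
[asset 2 call K=131.61]
σ√T = 0.5342·√2.0424 = 0.763439
d₁ = (ln(S/K) + (r−q+σ²/2)T) / (σ√T) = (ln(150.5/131.61) + (0.0732−0.0422+0.5342²/2)·2.0424) / 0.763439 = (0.134120 + 0.354734) / 0.763439 = 0.640331
d₂ = d₁ − σ√T = 0.640331 − 0.763439 = -0.123107
e^{−rT} = 0.861135
e^{−qT} = 0.917421
N(d₁) = 0.739021,  N(d₂) = 0.451011
price = S·e^{−qT}·N(d₁) − K·e^{−rT}·N(d₂) = 102.038017 − 51.114888 = 50.923128

price(asset 1 call K=218.54) = 5.500581
price(asset 2 call K=131.61) = 50.923128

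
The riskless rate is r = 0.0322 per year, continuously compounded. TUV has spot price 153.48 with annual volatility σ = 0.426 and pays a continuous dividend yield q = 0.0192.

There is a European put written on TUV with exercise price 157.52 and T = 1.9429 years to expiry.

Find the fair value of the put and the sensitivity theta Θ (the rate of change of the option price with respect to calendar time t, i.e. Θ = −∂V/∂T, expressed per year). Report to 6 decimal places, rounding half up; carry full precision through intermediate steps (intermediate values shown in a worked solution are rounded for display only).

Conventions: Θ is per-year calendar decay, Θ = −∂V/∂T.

price = 34.584696
Θ = -6.777181

σ√T = 0.426·√1.9429 = 0.593793
d₁ = (ln(S/K) + (r−q+σ²/2)T) / (σ√T) = (ln(153.48/157.52) + (0.0322−0.0192+0.426²/2)·1.9429) / 0.593793 = (-0.025982 + 0.201553) / 0.593793 = 0.295676
d₂ = d₁ − σ√T = 0.295676 − 0.593793 = -0.298116
e^{−rT} = 0.939355
e^{−qT} = 0.963384
N(−d₁) = 0.383739,  N(−d₂) = 0.617193
Put price V = K·e^{−rT}·N(−d₂) − S·e^{−qT}·N(−d₁) = 91.324335 − 56.739639 = 34.584696
φ(d₁) = (1/√(2π))·e^{−d₁²/2} = 0.381879
Θ = −S·e^{−qT}·φ(d₁)·σ/(2√T) − q·S·e^{−qT}·N(−d₁) + r·K·e^{−rT}·N(−d₂) = −8.628424 − 1.089401 + 2.940644 = -6.777181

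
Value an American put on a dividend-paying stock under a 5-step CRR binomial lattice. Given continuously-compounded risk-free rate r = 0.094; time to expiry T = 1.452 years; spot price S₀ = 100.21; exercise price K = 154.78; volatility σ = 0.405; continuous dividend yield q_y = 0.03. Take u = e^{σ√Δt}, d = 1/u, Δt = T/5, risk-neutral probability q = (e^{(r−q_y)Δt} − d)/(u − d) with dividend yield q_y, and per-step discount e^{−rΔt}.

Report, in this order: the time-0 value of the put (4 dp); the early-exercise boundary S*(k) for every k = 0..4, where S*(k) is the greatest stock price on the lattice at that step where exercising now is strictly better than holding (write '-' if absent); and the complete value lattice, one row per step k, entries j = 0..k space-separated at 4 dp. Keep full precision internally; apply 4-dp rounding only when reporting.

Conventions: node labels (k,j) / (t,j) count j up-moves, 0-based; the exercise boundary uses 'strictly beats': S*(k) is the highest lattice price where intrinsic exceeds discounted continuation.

price = 54.5700
boundary = 100.2100 80.5613 100.2100 80.5613 100.2100
tree:
54.5700
74.2187 36.9734
90.0148 54.5700 20.6284
102.7136 74.2187 34.3002 7.4700
112.9225 90.0148 54.5700 15.0021 0.0000
121.1298 102.7136 74.2187 30.1290 0.0000 0.0000

Δt=0.29040, u=1.24390, d=0.80392, q=0.48829, disc=e^(-rΔt)=0.97307
k=5 terminal: V=max(K-S,0) → 121.1298 102.7136 74.2187 30.1290 0.0000 0.0000
k=4: j=0 S=41.8575 intr=112.9225 cont=109.1177 V=112.9225[EX]; j=1 S=64.7652 intr=90.0148 cont=86.4086 V=90.0148[EX]; j=2 S=100.2100 intr=54.5700 cont=51.2713 V=54.5700[EX]; j=3 S=155.0530 intr=0.0000 cont=15.0021 V=15.0021[hold]; j=4 S=239.9105 intr=0.0000 cont=0.0000 V=0.0000[hold]  S*(4)=100.2100
k=3: j=0 S=52.0664 intr=102.7136 cont=98.9973 V=102.7136[EX]; j=1 S=80.5613 intr=74.2187 cont=70.7495 V=74.2187[EX]; j=2 S=124.6510 intr=30.1290 cont=34.3002 V=34.3002[hold]; j=3 S=192.8700 intr=0.0000 cont=7.4700 V=7.4700[hold]  S*(3)=80.5613
k=2: j=0 S=64.7652 intr=90.0148 cont=86.4086 V=90.0148[EX]; j=1 S=100.2100 intr=54.5700 cont=53.2531 V=54.5700[EX]; j=2 S=155.0530 intr=0.0000 cont=20.6284 V=20.6284[hold]  S*(2)=100.2100
k=1: j=0 S=80.5613 intr=74.2187 cont=70.7495 V=74.2187[EX]; j=1 S=124.6510 intr=30.1290 cont=36.9734 V=36.9734[hold]  S*(1)=80.5613
k=0: j=0 S=100.2100 intr=54.5700 cont=54.5233 V=54.5700[EX]  S*(0)=100.2100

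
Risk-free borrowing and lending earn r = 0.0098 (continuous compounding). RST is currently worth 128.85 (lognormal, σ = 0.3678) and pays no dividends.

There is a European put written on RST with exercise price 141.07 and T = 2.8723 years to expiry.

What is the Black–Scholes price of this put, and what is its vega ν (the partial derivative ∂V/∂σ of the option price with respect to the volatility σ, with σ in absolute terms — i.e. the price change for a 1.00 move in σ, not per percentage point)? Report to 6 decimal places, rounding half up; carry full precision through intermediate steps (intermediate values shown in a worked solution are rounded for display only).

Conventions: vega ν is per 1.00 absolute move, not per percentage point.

price = 36.857109
ν = 85.191944

σ√T = 0.3678·√2.8723 = 0.623342
d₁ = (ln(S/K) + (r+σ²/2)T) / (σ√T) = (ln(128.85/141.07) + (0.0098+0.3678²/2)·2.8723) / 0.623342 = (-0.090607 + 0.222426) / 0.623342 = 0.211471
d₂ = d₁ − σ√T = 0.211471 − 0.623342 = -0.411871
e^{−rT} = 0.972244
N(−d₁) = 0.416260,  N(−d₂) = 0.659783
Put price V = K·e^{−rT}·N(−d₂) − S·N(−d₁) = 90.492173 − 53.635064 = 36.857109
φ(d₁) = (1/√(2π))·e^{−d₁²/2} = 0.390121
ν = S·φ(d₁)·√T = 85.191944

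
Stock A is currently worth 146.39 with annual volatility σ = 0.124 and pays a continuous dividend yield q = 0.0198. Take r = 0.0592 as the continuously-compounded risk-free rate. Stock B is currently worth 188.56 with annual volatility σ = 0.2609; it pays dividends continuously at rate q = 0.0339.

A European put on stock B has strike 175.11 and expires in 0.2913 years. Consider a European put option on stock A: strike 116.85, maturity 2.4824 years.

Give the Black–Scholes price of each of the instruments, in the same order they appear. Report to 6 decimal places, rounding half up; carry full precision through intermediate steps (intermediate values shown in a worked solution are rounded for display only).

[stock B put K=175.11]
σ√T = 0.2609·√0.2913 = 0.140814
d₁ = (ln(S/K) + (r−q+σ²/2)T) / (σ√T) = (ln(188.56/175.11) + (0.0592−0.0339+0.2609²/2)·0.2913) / 0.140814 = (0.074002 + 0.017284) / 0.140814 = 0.648276
d₂ = d₁ − σ√T = 0.648276 − 0.140814 = 0.507463
e^{−rT} = 0.982903
e^{−qT} = 0.990174
N(−d₁) = 0.258403,  N(−d₂) = 0.305915
price = K·e^{−rT}·N(−d₂) − S·e^{−qT}·N(−d₁) = 52.652932 − 48.245721 = 4.407212
[stock A put K=116.85]
σ√T = 0.124·√2.4824 = 0.195370
d₁ = (ln(S/K) + (r−q+σ²/2)T) / (σ√T) = (ln(146.39/116.85) + (0.0592−0.0198+0.124²/2)·2.4824) / 0.195370 = (0.225383 + 0.116891) / 0.195370 = 1.751931
d₂ = d₁ − σ√T = 1.751931 − 0.195370 = 1.556561
e^{−rT} = 0.863330
e^{−qT} = 0.952037
N(−d₁) = 0.039893,  N(−d₂) = 0.059787
price = K·e^{−rT}·N(−d₂) − S·e^{−qT}·N(−d₁) = 6.031358 − 5.559814 = 0.471545

price(stock B put K=175.11) = 4.407212
price(stock A put K=116.85) = 0.471545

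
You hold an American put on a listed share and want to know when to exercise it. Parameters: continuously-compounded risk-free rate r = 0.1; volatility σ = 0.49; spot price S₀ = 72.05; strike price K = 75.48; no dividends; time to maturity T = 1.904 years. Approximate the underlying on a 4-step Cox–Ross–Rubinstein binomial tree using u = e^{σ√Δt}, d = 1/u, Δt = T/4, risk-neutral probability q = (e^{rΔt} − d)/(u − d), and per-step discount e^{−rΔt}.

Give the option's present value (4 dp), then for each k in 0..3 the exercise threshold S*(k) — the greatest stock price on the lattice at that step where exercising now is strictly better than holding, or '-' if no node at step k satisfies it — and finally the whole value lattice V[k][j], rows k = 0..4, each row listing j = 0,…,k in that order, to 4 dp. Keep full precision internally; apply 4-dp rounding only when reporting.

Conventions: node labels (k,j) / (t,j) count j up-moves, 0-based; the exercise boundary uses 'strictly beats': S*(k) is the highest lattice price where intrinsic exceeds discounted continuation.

params: Δt=0.47600 u=1.40223 d=0.71315 q=0.48703 e^(-rΔt)=0.95352
t_4 payoffs: 56.8439 38.8367 3.4300 0.0000 0.0000
t_3: node(3,0) S=26.1322 payoff=49.3478 vs cont=45.8392 → 49.3478 [stop]  node(3,1) S=51.3824 payoff=24.0976 vs cont=20.5889 → 24.0976 [stop]  node(3,2) S=101.0307 payoff=0.0000 vs cont=1.6777 → 1.6777 [wait]  node(3,3) S=198.6519 payoff=0.0000 vs cont=0.0000 → 0.0000 [wait]  ⇒ S*(3)=51.3824
t_2: node(2,0) S=36.6433 payoff=38.8367 vs cont=35.3280 → 38.8367 [stop]  node(2,1) S=72.0500 payoff=3.4300 vs cont=12.5659 → 12.5659 [wait]  node(2,2) S=141.6684 payoff=0.0000 vs cont=0.8206 → 0.8206 [wait]  ⇒ S*(2)=36.6433
t_1: node(1,0) S=51.3824 payoff=24.0976 vs cont=24.8315 → 24.8315 [wait]  node(1,1) S=101.0307 payoff=0.0000 vs cont=6.5274 → 6.5274 [wait]  ⇒ S*(1)=-
t_0: node(0,0) S=72.0500 payoff=3.4300 vs cont=15.1770 → 15.1770 [wait]  ⇒ S*(0)=-

price = 15.1770
boundary = - - 36.6433 51.3824
tree:
15.1770
24.8315 6.5274
38.8367 12.5659 0.8206
49.3478 24.0976 1.6777 0.0000
56.8439 38.8367 3.4300 0.0000 0.0000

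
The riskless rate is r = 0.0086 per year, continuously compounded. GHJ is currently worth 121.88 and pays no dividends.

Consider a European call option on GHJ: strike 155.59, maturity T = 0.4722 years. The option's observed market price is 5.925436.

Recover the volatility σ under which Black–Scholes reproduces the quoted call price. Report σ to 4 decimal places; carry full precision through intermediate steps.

At σ = 0.4729 the Black–Scholes value reproduces the quote:
σ√T = 0.4729·√0.4722 = 0.324962
d₁ = (ln(S/K) + (r+σ²/2)T) / (σ√T) = (ln(121.88/155.59) + (0.0086+0.4729²/2)·0.4722) / 0.324962 = (-0.244187 + 0.056861) / 0.324962 = -0.576457
d₂ = d₁ − σ√T = -0.576457 − 0.324962 = -0.901418
e^{−rT} = 0.995947
N(d₁) = 0.282153,  N(d₂) = 0.183683
V = S·N(d₁) − K·e^{−rT}·N(d₂) = 34.388842 − 28.463406 = 5.925436 (equal to the quote); since ∂V/∂σ > 0 for all σ, the implied volatility is unique

sigma = 0.4729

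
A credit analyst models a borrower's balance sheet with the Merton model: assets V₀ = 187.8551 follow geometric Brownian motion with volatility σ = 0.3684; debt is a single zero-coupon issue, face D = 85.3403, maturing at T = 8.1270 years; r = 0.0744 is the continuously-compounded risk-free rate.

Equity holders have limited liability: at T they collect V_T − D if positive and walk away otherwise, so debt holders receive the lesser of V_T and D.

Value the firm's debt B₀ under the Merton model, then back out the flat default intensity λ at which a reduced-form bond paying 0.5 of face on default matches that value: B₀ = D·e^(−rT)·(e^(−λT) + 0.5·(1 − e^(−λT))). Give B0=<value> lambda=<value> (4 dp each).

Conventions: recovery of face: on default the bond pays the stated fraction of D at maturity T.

B0=42.7798 lambda=0.0221

With assets at 187.8551 and a single debt payment of 85.3403 at 8.1270 years:
d₁ = [ln(V₀/D) + (r + σ²/2)T] / (σ√T)
   = [ln(187.8551/85.3403) + (0.0744 + 0.5·0.3684²)·8.1270] / (0.3684·√8.1270)
   = [0.789024 + 1.156141] / 1.050231 = 1.852131
d₂ = d₁ − σ√T = 1.852131 − 1.050231 = 0.801900
N(d₁) = 0.967997,  N(d₂) = 0.788695,  e^(−rT) = 0.546266
E₀ = V₀·N(d₁) − D·e^(−rT)·N(d₂)
   = 187.8551·0.967997 − 85.3403·0.546266·0.788695 = 145.075297
B₀ = V₀ − E₀ = 187.8551 − 145.075297 = 42.779803
e^(−λT) = (B₀·e^(rT)/D − 0.5)/(1 − 0.5) = (42.7798·1.830609/85.3403 − 0.5)/0.5 = 0.83531332
λ = −ln(0.83531332)/8.1270 = 0.022142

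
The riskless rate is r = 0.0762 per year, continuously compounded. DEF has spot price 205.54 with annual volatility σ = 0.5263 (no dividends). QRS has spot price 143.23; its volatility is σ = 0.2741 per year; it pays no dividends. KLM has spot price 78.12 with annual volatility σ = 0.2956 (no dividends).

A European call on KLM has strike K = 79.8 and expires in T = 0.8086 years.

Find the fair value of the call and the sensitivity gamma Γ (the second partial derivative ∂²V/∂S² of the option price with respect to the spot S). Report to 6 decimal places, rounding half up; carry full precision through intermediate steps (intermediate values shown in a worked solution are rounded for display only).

price = 9.733200
Γ = 0.018449

σ√T = 0.2956·√0.8086 = 0.265810
d₁ = (ln(S/K) + (r+σ²/2)T) / (σ√T) = (ln(78.12/79.8) + (0.0762+0.2956²/2)·0.8086) / 0.265810 = (-0.021277 + 0.096943) / 0.265810 = 0.284660
d₂ = d₁ − σ√T = 0.284660 − 0.265810 = 0.018850
e^{−rT} = 0.940245
N(d₁) = 0.612048,  N(d₂) = 0.507520
Call price V = S·N(d₁) − K·e^{−rT}·N(d₂) = 47.813156 − 38.079956 = 9.733200
φ(d₁) = (1/√(2π))·e^{−d₁²/2} = 0.383102
Γ = φ(d₁) / (S·σ·√T) = 0.018449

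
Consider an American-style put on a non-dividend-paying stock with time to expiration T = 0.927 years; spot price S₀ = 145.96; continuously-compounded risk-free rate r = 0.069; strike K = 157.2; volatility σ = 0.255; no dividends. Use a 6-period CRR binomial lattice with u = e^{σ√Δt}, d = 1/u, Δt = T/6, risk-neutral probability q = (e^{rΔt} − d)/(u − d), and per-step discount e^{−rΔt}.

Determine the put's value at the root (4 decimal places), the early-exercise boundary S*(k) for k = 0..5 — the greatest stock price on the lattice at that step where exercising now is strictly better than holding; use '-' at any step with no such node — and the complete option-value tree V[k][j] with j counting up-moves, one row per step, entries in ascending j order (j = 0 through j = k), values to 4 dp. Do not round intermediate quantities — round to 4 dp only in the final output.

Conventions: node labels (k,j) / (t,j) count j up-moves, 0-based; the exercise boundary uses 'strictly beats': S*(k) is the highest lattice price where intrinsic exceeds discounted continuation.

Δt=0.15450  u=1.10543  d=0.90463  q=0.52834  discount=0.98940
step 6 (expiry): payoffs max(K−S,0) = 77.2067 59.4507 37.7534 11.2400 0.0000 0.0000 0.0000
step 5: (k=5,j=0): S=88.4268, K−S=68.7732, hold=67.1063 ⇒ V=68.7732 exercise | (k=5,j=1): S=108.0547, K−S=49.1453, hold=47.4783 ⇒ V=49.1453 exercise | (k=5,j=2): S=132.0395, K−S=25.1605, hold=23.4936 ⇒ V=25.1605 exercise | (k=5,j=3): S=161.3481, K−S=0.0000, hold=5.2453 ⇒ V=5.2453 continue | (k=5,j=4): S=197.1623, K−S=0.0000, hold=0.0000 ⇒ V=0.0000 continue | (k=5,j=5): S=240.9261, K−S=0.0000, hold=0.0000 ⇒ V=0.0000 continue  boundary S*=132.0395
step 4: (k=4,j=0): S=97.7493, K−S=59.4507, hold=57.7837 ⇒ V=59.4507 exercise | (k=4,j=1): S=119.4466, K−S=37.7534, hold=36.0865 ⇒ V=37.7534 exercise | (k=4,j=2): S=145.9600, K−S=11.2400, hold=14.4833 ⇒ V=14.4833 continue | (k=4,j=3): S=178.3585, K−S=0.0000, hold=2.4478 ⇒ V=2.4478 continue | (k=4,j=4): S=217.9485, K−S=0.0000, hold=0.0000 ⇒ V=0.0000 continue  boundary S*=119.4466
step 3: (k=3,j=0): S=108.0547, K−S=49.1453, hold=47.4783 ⇒ V=49.1453 exercise | (k=3,j=1): S=132.0395, K−S=25.1605, hold=25.1890 ⇒ V=25.1890 continue | (k=3,j=2): S=161.3481, K−S=0.0000, hold=8.0383 ⇒ V=8.0383 continue | (k=3,j=3): S=197.1623, K−S=0.0000, hold=1.1423 ⇒ V=1.1423 continue  boundary S*=108.0547
step 2: (k=2,j=0): S=119.4466, K−S=37.7534, hold=36.1013 ⇒ V=37.7534 exercise | (k=2,j=1): S=145.9600, K−S=11.2400, hold=15.9566 ⇒ V=15.9566 continue | (k=2,j=2): S=178.3585, K−S=0.0000, hold=4.3483 ⇒ V=4.3483 continue  boundary S*=119.4466
step 1: (k=1,j=0): S=132.0395, K−S=25.1605, hold=25.9591 ⇒ V=25.9591 continue | (k=1,j=1): S=161.3481, K−S=0.0000, hold=9.7193 ⇒ V=9.7193 continue  boundary S*=-
step 0: (k=0,j=0): S=145.9600, K−S=11.2400, hold=17.1948 ⇒ V=17.1948 continue  boundary S*=-

price = 17.1948
boundary = - - 119.4466 108.0547 119.4466 132.0395
tree:
17.1948
25.9591 9.7193
37.7534 15.9566 4.3483
49.1453 25.1890 8.0383 1.1423
59.4507 37.7534 14.4833 2.4478 0.0000
68.7732 49.1453 25.1605 5.2453 0.0000 0.0000
77.2067 59.4507 37.7534 11.2400 0.0000 0.0000 0.0000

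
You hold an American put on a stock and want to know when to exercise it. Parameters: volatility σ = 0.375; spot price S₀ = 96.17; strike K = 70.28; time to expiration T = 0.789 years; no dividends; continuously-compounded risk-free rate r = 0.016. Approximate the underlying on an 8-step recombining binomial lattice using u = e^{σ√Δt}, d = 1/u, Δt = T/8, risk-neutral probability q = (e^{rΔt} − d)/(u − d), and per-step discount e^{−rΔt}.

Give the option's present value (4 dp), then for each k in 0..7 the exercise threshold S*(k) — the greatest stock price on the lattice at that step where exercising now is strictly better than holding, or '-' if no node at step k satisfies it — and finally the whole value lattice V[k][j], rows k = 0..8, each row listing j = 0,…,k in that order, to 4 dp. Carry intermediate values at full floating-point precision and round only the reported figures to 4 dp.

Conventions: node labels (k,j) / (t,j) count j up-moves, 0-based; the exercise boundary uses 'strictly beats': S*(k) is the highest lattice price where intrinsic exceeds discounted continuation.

price = 2.4248
boundary = - - - - - - 47.4423 53.3717
tree:
2.4248
3.7942 0.9331
5.8100 1.5991 0.2069
8.6652 2.7021 0.3964 0.0000
12.5092 4.4840 0.7595 0.0000 0.0000
17.3372 7.2630 1.4553 0.0000 0.0000 0.0000
22.8377 11.3704 2.7885 0.0000 0.0000 0.0000 0.0000
28.1084 16.9083 5.3430 0.0000 0.0000 0.0000 0.0000 0.0000
32.7936 22.8377 10.2378 0.0000 0.0000 0.0000 0.0000 0.0000 0.0000

Δt=0.09863  u=1.12498  d=0.88890  q=0.47728  discount=0.99842
step 8 (expiry): payoffs max(K−S,0) = 32.7936 22.8377 10.2378 0.0000 0.0000 0.0000 0.0000 0.0000 0.0000
step 7: (k=7,j=0): S=42.1716, K−S=28.1084, hold=27.9976 ⇒ V=28.1084 exercise | (k=7,j=1): S=53.3717, K−S=16.9083, hold=16.7975 ⇒ V=16.9083 exercise | (k=7,j=2): S=67.5465, K−S=2.7335, hold=5.3430 ⇒ V=5.3430 continue | (k=7,j=3): S=85.4858, K−S=0.0000, hold=0.0000 ⇒ V=0.0000 continue | (k=7,j=4): S=108.1895, K−S=0.0000, hold=0.0000 ⇒ V=0.0000 continue | (k=7,j=5): S=136.9231, K−S=0.0000, hold=0.0000 ⇒ V=0.0000 continue | (k=7,j=6): S=173.2878, K−S=0.0000, hold=0.0000 ⇒ V=0.0000 continue | (k=7,j=7): S=219.3105, K−S=0.0000, hold=0.0000 ⇒ V=0.0000 continue  boundary S*=53.3717
step 6: (k=6,j=0): S=47.4423, K−S=22.8377, hold=22.7269 ⇒ V=22.8377 exercise | (k=6,j=1): S=60.0422, K−S=10.2378, hold=11.3704 ⇒ V=11.3704 continue | (k=6,j=2): S=75.9886, K−S=0.0000, hold=2.7885 ⇒ V=2.7885 continue | (k=6,j=3): S=96.1700, K−S=0.0000, hold=0.0000 ⇒ V=0.0000 continue | (k=6,j=4): S=121.7113, K−S=0.0000, hold=0.0000 ⇒ V=0.0000 continue | (k=6,j=5): S=154.0361, K−S=0.0000, hold=0.0000 ⇒ V=0.0000 continue | (k=6,j=6): S=194.9458, K−S=0.0000, hold=0.0000 ⇒ V=0.0000 continue  boundary S*=47.4423
step 5: (k=5,j=0): S=53.3717, K−S=16.9083, hold=17.3372 ⇒ V=17.3372 continue | (k=5,j=1): S=67.5465, K−S=2.7335, hold=7.2630 ⇒ V=7.2630 continue | (k=5,j=2): S=85.4858, K−S=0.0000, hold=1.4553 ⇒ V=1.4553 continue | (k=5,j=3): S=108.1895, K−S=0.0000, hold=0.0000 ⇒ V=0.0000 continue | (k=5,j=4): S=136.9231, K−S=0.0000, hold=0.0000 ⇒ V=0.0000 continue | (k=5,j=5): S=173.2878, K−S=0.0000, hold=0.0000 ⇒ V=0.0000 continue  boundary S*=-
step 4: (k=4,j=0): S=60.0422, K−S=10.2378, hold=12.5092 ⇒ V=12.5092 continue | (k=4,j=1): S=75.9886, K−S=0.0000, hold=4.4840 ⇒ V=4.4840 continue | (k=4,j=2): S=96.1700, K−S=0.0000, hold=0.7595 ⇒ V=0.7595 continue | (k=4,j=3): S=121.7113, K−S=0.0000, hold=0.0000 ⇒ V=0.0000 continue | (k=4,j=4): S=154.0361, K−S=0.0000, hold=0.0000 ⇒ V=0.0000 continue  boundary S*=-
step 3: (k=3,j=0): S=67.5465, K−S=2.7335, hold=8.6652 ⇒ V=8.6652 continue | (k=3,j=1): S=85.4858, K−S=0.0000, hold=2.7021 ⇒ V=2.7021 continue | (k=3,j=2): S=108.1895, K−S=0.0000, hold=0.3964 ⇒ V=0.3964 continue | (k=3,j=3): S=136.9231, K−S=0.0000, hold=0.0000 ⇒ V=0.0000 continue  boundary S*=-
step 2: (k=2,j=0): S=75.9886, K−S=0.0000, hold=5.8100 ⇒ V=5.8100 continue | (k=2,j=1): S=96.1700, K−S=0.0000, hold=1.5991 ⇒ V=1.5991 continue | (k=2,j=2): S=121.7113, K−S=0.0000, hold=0.2069 ⇒ V=0.2069 continue  boundary S*=-
step 1: (k=1,j=0): S=85.4858, K−S=0.0000, hold=3.7942 ⇒ V=3.7942 continue | (k=1,j=1): S=108.1895, K−S=0.0000, hold=0.9331 ⇒ V=0.9331 continue  boundary S*=-
step 0: (k=0,j=0): S=96.1700, K−S=0.0000, hold=2.4248 ⇒ V=2.4248 continue  boundary S*=-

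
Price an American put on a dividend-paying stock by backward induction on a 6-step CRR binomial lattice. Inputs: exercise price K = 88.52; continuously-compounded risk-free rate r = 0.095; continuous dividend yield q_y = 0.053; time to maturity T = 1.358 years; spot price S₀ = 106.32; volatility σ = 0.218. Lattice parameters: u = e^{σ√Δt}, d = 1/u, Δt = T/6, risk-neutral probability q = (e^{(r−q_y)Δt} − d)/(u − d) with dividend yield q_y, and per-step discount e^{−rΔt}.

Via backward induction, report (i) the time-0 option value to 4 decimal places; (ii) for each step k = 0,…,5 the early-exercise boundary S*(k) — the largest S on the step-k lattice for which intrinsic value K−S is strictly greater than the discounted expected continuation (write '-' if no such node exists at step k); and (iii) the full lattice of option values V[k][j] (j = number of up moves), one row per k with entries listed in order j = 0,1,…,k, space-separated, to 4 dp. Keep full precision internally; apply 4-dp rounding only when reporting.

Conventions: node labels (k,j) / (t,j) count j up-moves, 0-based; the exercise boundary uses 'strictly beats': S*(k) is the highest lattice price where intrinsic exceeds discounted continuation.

Δt=0.22633  u=1.10928  d=0.90148  q=0.52006  discount=0.97873
step 6 (expiry): payoffs max(K−S,0) = 31.4557 18.3021 2.1165 0.0000 0.0000 0.0000 0.0000
step 5: (k=5,j=0): S=63.3004, K−S=25.2196, hold=24.0914 ⇒ V=25.2196 exercise | (k=5,j=1): S=77.8914, K−S=10.6286, hold=9.6743 ⇒ V=10.6286 exercise | (k=5,j=2): S=95.8458, K−S=0.0000, hold=0.9942 ⇒ V=0.9942 continue | (k=5,j=3): S=117.9388, K−S=0.0000, hold=0.0000 ⇒ V=0.0000 continue | (k=5,j=4): S=145.1243, K−S=0.0000, hold=0.0000 ⇒ V=0.0000 continue | (k=5,j=5): S=178.5762, K−S=0.0000, hold=0.0000 ⇒ V=0.0000 continue  boundary S*=77.8914
step 4: (k=4,j=0): S=70.2179, K−S=18.3021, hold=17.2563 ⇒ V=18.3021 exercise | (k=4,j=1): S=86.4035, K−S=2.1165, hold=5.4986 ⇒ V=5.4986 continue | (k=4,j=2): S=106.3200, K−S=0.0000, hold=0.4670 ⇒ V=0.4670 continue | (k=4,j=3): S=130.8273, K−S=0.0000, hold=0.0000 ⇒ V=0.0000 continue | (k=4,j=4): S=160.9837, K−S=0.0000, hold=0.0000 ⇒ V=0.0000 continue  boundary S*=70.2179
step 3: (k=3,j=0): S=77.8914, K−S=10.6286, hold=11.3958 ⇒ V=11.3958 continue | (k=3,j=1): S=95.8458, K−S=0.0000, hold=2.8206 ⇒ V=2.8206 continue | (k=3,j=2): S=117.9388, K−S=0.0000, hold=0.2194 ⇒ V=0.2194 continue | (k=3,j=3): S=145.1243, K−S=0.0000, hold=0.0000 ⇒ V=0.0000 continue  boundary S*=-
step 2: (k=2,j=0): S=86.4035, K−S=2.1165, hold=6.7886 ⇒ V=6.7886 continue | (k=2,j=1): S=106.3200, K−S=0.0000, hold=1.4366 ⇒ V=1.4366 continue | (k=2,j=2): S=130.8273, K−S=0.0000, hold=0.1030 ⇒ V=0.1030 continue  boundary S*=-
step 1: (k=1,j=0): S=95.8458, K−S=0.0000, hold=3.9200 ⇒ V=3.9200 continue | (k=1,j=1): S=117.9388, K−S=0.0000, hold=0.7272 ⇒ V=0.7272 continue  boundary S*=-
step 0: (k=0,j=0): S=106.3200, K−S=0.0000, hold=2.2115 ⇒ V=2.2115 continue  boundary S*=-

price = 2.2115
boundary = - - - - 70.2179 77.8914
tree:
2.2115
3.9200 0.7272
6.7886 1.4366 0.1030
11.3958 2.8206 0.2194 0.0000
18.3021 5.4986 0.4670 0.0000 0.0000
25.2196 10.6286 0.9942 0.0000 0.0000 0.0000
31.4557 18.3021 2.1165 0.0000 0.0000 0.0000 0.0000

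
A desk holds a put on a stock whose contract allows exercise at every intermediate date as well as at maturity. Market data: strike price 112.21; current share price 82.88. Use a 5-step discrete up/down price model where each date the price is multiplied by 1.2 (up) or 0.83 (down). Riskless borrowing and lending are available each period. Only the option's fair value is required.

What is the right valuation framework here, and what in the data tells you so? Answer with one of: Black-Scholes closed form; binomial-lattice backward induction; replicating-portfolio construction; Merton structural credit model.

framework: binomial-lattice backward induction

Key observation: the defining feature is the embedded early-exercise option across 5 discrete dates on the spot-82.88 tree; pricing the strike-112.21 put means working backward with an exercise test at every node.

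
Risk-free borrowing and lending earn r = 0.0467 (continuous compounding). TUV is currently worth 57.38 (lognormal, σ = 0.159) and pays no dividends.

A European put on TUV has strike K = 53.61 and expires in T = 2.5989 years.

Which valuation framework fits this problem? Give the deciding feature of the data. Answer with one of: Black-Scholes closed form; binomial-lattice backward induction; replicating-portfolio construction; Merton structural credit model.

framework: Black-Scholes closed form

Key observation: the strike-53.61 put on TUV is European-exercise on a continuously-modelled lognormal underlying, so its value is a single closed-form evaluation.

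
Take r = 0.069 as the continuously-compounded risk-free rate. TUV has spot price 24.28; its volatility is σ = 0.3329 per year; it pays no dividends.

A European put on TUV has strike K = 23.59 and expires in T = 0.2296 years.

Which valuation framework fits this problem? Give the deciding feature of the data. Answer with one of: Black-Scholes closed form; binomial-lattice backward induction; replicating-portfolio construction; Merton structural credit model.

Key observation: the strike-23.59 put on TUV is European-exercise on a continuously-modelled lognormal underlying, so its value is a single closed-form evaluation.

framework: Black-Scholes closed form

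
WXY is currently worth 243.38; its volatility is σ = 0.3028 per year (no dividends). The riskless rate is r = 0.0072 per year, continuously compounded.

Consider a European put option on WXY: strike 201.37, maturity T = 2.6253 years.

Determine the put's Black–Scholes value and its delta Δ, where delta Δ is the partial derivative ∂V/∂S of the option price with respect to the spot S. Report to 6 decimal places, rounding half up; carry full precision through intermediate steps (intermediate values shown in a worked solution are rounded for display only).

price = 23.541761
Δ = -0.251415

σ√T = 0.3028·√2.6253 = 0.490620
d₁ = (ln(S/K) + (r+σ²/2)T) / (σ√T) = (ln(243.38/201.37) + (0.0072+0.3028²/2)·2.6253) / 0.490620 = (0.189480 + 0.139256) / 0.490620 = 0.670042
d₂ = d₁ − σ√T = 0.670042 − 0.490620 = 0.179422
e^{−rT} = 0.981275
N(−d₁) = 0.251415,  N(−d₂) = 0.428803
Put price V = K·e^{−rT}·N(−d₂) − S·N(−d₁) = 84.731248 − 61.189487 = 23.541761
Δ = −N(−d₁) = -0.251415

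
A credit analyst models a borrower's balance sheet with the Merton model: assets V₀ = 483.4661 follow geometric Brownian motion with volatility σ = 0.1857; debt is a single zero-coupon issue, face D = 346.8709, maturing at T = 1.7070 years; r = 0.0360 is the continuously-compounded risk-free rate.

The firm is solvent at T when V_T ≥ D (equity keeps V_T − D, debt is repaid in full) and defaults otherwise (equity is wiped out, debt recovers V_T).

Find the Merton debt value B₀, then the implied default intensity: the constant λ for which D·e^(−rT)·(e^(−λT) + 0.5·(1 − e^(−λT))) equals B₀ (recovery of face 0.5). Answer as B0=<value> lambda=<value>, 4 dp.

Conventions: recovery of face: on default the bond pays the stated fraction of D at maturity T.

Apply the equity-as-call identities (strike 346.8709, horizon 1.7070 years):
d₁ = [ln(V₀/D) + (r + σ²/2)T] / (σ√T)
   = [ln(483.4661/346.8709) + (0.0360 + 0.5·0.1857²)·1.7070] / (0.1857·√1.7070)
   = [0.332029 + 0.090885] / 0.242621 = 1.743100
d₂ = d₁ − σ√T = 1.743100 − 0.242621 = 1.500479
N(d₁) = 0.959342,  N(d₂) = 0.933255,  e^(−rT) = 0.940398
E₀ = V₀·N(d₁) − D·e^(−rT)·N(d₂)
   = 483.4661·0.959342 − 346.8709·0.940398·0.933255 = 159.384637
B₀ = V₀ − E₀ = 483.4661 − 159.384637 = 324.081463
e^(−λT) = (B₀·e^(rT)/D − 0.5)/(1 − 0.5) = (324.0815·1.063379/346.8709 − 0.5)/0.5 = 0.98703096
λ = −ln(0.98703096)/1.7070 = 0.007647

B0=324.0815 lambda=0.0076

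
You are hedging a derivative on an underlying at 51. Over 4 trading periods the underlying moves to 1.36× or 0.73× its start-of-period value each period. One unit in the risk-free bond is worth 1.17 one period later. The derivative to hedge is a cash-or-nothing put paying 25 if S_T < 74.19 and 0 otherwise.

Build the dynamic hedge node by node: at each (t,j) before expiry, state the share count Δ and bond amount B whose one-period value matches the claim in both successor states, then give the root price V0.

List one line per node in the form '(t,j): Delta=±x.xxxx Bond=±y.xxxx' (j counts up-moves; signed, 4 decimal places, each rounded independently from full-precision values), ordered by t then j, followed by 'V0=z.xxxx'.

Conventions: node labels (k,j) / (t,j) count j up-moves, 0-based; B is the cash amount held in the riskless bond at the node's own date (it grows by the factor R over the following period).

(0,0): Delta=-0.2144 Bond=15.6187
(1,0): Delta=-0.3798 Bond=24.4317
(1,1): Delta=-0.1761 Bond=15.6148
(2,0): Delta=0.0000 Bond=18.2628
(2,1): Delta=-0.4678 Bond=33.0424
(2,2): Delta=-0.1084 Bond=11.8899
(3,0): Delta=0.0000 Bond=21.3675
(3,1): Delta=0.0000 Bond=21.3675
(3,2): Delta=-0.5763 Bond=46.1267
(3,3): Delta=0.0000 Bond=0.0000
V0=4.6841

Under the risk-neutral measure, an up-move has probability p* = (R−d)/(u−d) = 0.6984 and values discount at R = 1.17.
Payoffs at expiry: V(4,0)=25.0000, V(4,1)=25.0000, V(4,2)=25.0000, V(4,3)=0.0000, V(4,4)=0.0000
  t=3,j=0: stock 19.8399 → up 26.9822 (V=25.0000), down 14.4831 (V=25.0000). Price 21.3675; hedge Δ=0.0000, bond B=21.3675.
  t=3,j=1: stock 36.9619 → up 50.2682 (V=25.0000), down 26.9822 (V=25.0000). Price 21.3675; hedge Δ=0.0000, bond B=21.3675.
  t=3,j=2: stock 68.8606 → up 93.6504 (V=0.0000), down 50.2682 (V=25.0000). Price 6.4442; hedge Δ=-0.5763, bond B=46.1267.
  t=3,j=3: stock 128.2883 → up 174.4720 (V=0.0000), down 93.6504 (V=0.0000). Price 0.0000; hedge Δ=0.0000, bond B=0.0000.
  t=2,j=0: stock 27.1779 → up 36.9619 (V=21.3675), down 19.8399 (V=21.3675). Price 18.2628; hedge Δ=0.0000, bond B=18.2628.
  t=2,j=1: stock 50.6328 → up 68.8606 (V=6.4442), down 36.9619 (V=21.3675). Price 9.3546; hedge Δ=-0.4678, bond B=33.0424.
  t=2,j=2: stock 94.3296 → up 128.2883 (V=0.0000), down 68.8606 (V=6.4442). Price 1.6611; hedge Δ=-0.1084, bond B=11.8899.
  t=1,j=0: stock 37.2300 → up 50.6328 (V=9.3546), down 27.1779 (V=18.2628). Price 10.2916; hedge Δ=-0.3798, bond B=24.4317.
  t=1,j=1: stock 69.3600 → up 94.3296 (V=1.6611), down 50.6328 (V=9.3546). Price 3.4029; hedge Δ=-0.1761, bond B=15.6148.
  t=0,j=0: stock 51.0000 → up 69.3600 (V=3.4029), down 37.2300 (V=10.2916). Price 4.6841; hedge Δ=-0.2144, bond B=15.6187.
Sanity check at the root: Δ(0,0)·S0 + B(0,0) reproduces V0 = 4.6841.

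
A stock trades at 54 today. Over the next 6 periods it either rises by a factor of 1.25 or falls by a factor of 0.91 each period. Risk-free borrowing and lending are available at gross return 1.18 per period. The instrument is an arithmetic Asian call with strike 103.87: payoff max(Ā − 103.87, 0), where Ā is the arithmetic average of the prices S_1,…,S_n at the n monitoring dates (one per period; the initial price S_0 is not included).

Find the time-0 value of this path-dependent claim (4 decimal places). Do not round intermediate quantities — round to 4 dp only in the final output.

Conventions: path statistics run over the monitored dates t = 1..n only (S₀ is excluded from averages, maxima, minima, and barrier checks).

price = 2.5856

Set p* = 0.7941 (from d < R < u); the path-dependent value is the discounted p*-expectation over all price paths.
Enumerate all 2^6 = 64 price paths (U = up ×1.25, D = down ×0.91); each path with k up-moves has probability p*^k·(1−p*)^(6−k).
DDDDDD: Ā=39.3239, payoff=0.0000, prob=0.000076
UDDDDD: Ā=54.0163, payoff=0.0000, prob=0.000294
DUDDDD: Ā=50.9563, payoff=0.0000, prob=0.000294
UUDDDD: Ā=69.9950, payoff=0.0000, prob=0.001133
DDUDDD: Ā=48.1717, payoff=0.0000, prob=0.000294
UDUDDD: Ā=66.1700, payoff=0.0000, prob=0.001133
DUUDDD: Ā=63.1100, payoff=0.0000, prob=0.001133
UUUDDD: Ā=86.6895, payoff=0.0000, prob=0.004370
DDDUDD: Ā=45.6378, payoff=0.0000, prob=0.000294
UDDUDD: Ā=62.6892, payoff=0.0000, prob=0.001133
DUDUDD: Ā=59.6292, payoff=0.0000, prob=0.001133
UUDUDD: Ā=81.9083, payoff=0.0000, prob=0.004370
DDUUDD: Ā=56.8446, payoff=0.0000, prob=0.001133
UDUUDD: Ā=78.0833, payoff=0.0000, prob=0.004370
DUUUDD: Ā=75.0233, payoff=0.0000, prob=0.004370
UUUUDD: Ā=103.0540, payoff=0.0000, prob=0.016857
DDDDUD: Ā=43.3318, payoff=0.0000, prob=0.000294
UDDDUD: Ā=59.5217, payoff=0.0000, prob=0.001133
DUDDUD: Ā=56.4617, payoff=0.0000, prob=0.001133
UUDDUD: Ā=77.5573, payoff=0.0000, prob=0.004370
DDUDUD: Ā=53.6771, payoff=0.0000, prob=0.001133
UDUDUD: Ā=73.7323, payoff=0.0000, prob=0.004370
DUUDUD: Ā=70.6723, payoff=0.0000, prob=0.004370
UUUDUD: Ā=97.0774, payoff=0.0000, prob=0.016857
DDDUUD: Ā=51.1432, payoff=0.0000, prob=0.001133
UDDUUD: Ā=70.2516, payoff=0.0000, prob=0.004370
DUDUUD: Ā=67.1916, payoff=0.0000, prob=0.004370
UUDUUD: Ā=92.2961, payoff=0.0000, prob=0.016857
DDUUUD: Ā=64.4070, payoff=0.0000, prob=0.004370
UDUUUD: Ā=88.4711, payoff=0.0000, prob=0.016857
DUUUUD: Ā=85.4111, payoff=0.0000, prob=0.016857
UUUUUD: Ā=117.3230, payoff=13.4530, prob=0.065019
DDDDDU: Ā=41.2334, payoff=0.0000, prob=0.000294
UDDDDU: Ā=56.6393, payoff=0.0000, prob=0.001133
DUDDDU: Ā=53.5793, payoff=0.0000, prob=0.001133
UUDDDU: Ā=73.5980, payoff=0.0000, prob=0.004370
DDUDDU: Ā=50.7947, payoff=0.0000, prob=0.001133
UDUDDU: Ā=69.7730, payoff=0.0000, prob=0.004370
DUUDDU: Ā=66.7130, payoff=0.0000, prob=0.004370
UUUDDU: Ā=91.6387, payoff=0.0000, prob=0.016857
DDDUDU: Ā=48.2607, payoff=0.0000, prob=0.001133
UDDUDU: Ā=66.2922, payoff=0.0000, prob=0.004370
DUDUDU: Ā=63.2322, payoff=0.0000, prob=0.004370
UUDUDU: Ā=86.8575, payoff=0.0000, prob=0.016857
DDUUDU: Ā=60.4476, payoff=0.0000, prob=0.004370
UDUUDU: Ā=83.0325, payoff=0.0000, prob=0.016857
DUUUDU: Ā=79.9725, payoff=0.0000, prob=0.016857
UUUUDU: Ā=109.8523, payoff=5.9823, prob=0.065019
DDDDUU: Ā=45.9548, payoff=0.0000, prob=0.001133
UDDDUU: Ā=63.1248, payoff=0.0000, prob=0.004370
DUDDUU: Ā=60.0648, payoff=0.0000, prob=0.004370
UUDDUU: Ā=82.5065, payoff=0.0000, prob=0.016857
DDUDUU: Ā=57.2802, payoff=0.0000, prob=0.004370
UDUDUU: Ā=78.6815, payoff=0.0000, prob=0.016857
DUUDUU: Ā=75.6215, payoff=0.0000, prob=0.016857
UUUDUU: Ā=103.8757, payoff=0.0057, prob=0.065019
DDDUUU: Ā=54.7462, payoff=0.0000, prob=0.004370
UDDUUU: Ā=75.2008, payoff=0.0000, prob=0.016857
DUDUUU: Ā=72.1408, payoff=0.0000, prob=0.016857
UUDUUU: Ā=99.0945, payoff=0.0000, prob=0.065019
DDUUUU: Ā=69.3562, payoff=0.0000, prob=0.016857
UDUUUU: Ā=95.2695, payoff=0.0000, prob=0.065019
DUUUUU: Ā=92.2095, payoff=0.0000, prob=0.065019
UUUUUU: Ā=126.6614, payoff=22.7914, prob=0.250789
Price = Σ prob·payoff / R^6 = 6.979879 / 2.699554 = 2.5856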